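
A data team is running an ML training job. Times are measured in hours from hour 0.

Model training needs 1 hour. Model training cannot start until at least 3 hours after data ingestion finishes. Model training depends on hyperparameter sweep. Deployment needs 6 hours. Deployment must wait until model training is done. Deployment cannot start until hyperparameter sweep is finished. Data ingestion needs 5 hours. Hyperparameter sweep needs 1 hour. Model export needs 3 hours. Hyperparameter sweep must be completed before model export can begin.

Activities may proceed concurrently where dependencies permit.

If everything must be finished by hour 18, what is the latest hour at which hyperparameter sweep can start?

10

Deployment has no dependents, so it just needs to finish by hour 18. Starting by 18 − 6 = hour 12 achieves that.
Model training has to be done before deployment (must start by hour 12). That means finishing by hour 12, i.e. starting by 12 − 1 = hour 11.
To finish by hour 18, model export (duration 3) must start no later than hour 15.
Hyperparameter sweep must finish in time for model training (must start by hour 11); model export (must start by hour 15); deployment (must start by hour 12). The tightest is hour 11, so hyperparameter sweep must start by 11 − 1 = hour 10.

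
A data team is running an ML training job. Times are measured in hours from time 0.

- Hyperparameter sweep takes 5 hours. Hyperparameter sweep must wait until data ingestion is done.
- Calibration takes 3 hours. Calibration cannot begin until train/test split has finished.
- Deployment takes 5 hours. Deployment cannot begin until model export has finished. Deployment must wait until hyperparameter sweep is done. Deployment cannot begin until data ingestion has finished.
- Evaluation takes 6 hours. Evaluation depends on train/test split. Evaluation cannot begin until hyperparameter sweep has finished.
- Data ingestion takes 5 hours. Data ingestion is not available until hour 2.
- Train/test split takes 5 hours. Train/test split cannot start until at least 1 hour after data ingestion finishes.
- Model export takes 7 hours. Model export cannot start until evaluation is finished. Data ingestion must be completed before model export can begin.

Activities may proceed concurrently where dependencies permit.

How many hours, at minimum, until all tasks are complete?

31

Data ingestion waits on its own release at hour 2, so it starts at hour 2 and finishes at 2 + 5 = hour 7.
After data ingestion (finishes hour 7), hyperparameter sweep can start at hour 7 and finishes at hour 12.
Train/test split waits on data ingestion (finishes hour 7, plus 1-hour gap → hour 8), so it starts at hour 8 and finishes at 8 + 5 = hour 13.
After train/test split (finishes hour 13), calibration can start at hour 13 and finishes at hour 16.
Evaluation needs all of train/test split (finishes hour 13); hyperparameter sweep (finishes hour 12). That puts its earliest start at hour 13; it finishes at 13 + 6 = hour 19.
Model export cannot start until evaluation (finishes hour 19); data ingestion (finishes hour 7). The controlling bound is hour 19, so model export finishes at 19 + 7 = hour 26.
For deployment: model export (finishes hour 26); hyperparameter sweep (finishes hour 12); data ingestion (finishes hour 7). Taking the maximum gives a start of hour 26, and it finishes at 26 + 5 = hour 31.
All tasks are finished once the last one completes. Finish times: Data ingestion at 7, Train/test split at 13, Hyperparameter sweep at 12, Evaluation at 19, Calibration at 16, Model export at 26, Deployment at 31. The latest is hour 31.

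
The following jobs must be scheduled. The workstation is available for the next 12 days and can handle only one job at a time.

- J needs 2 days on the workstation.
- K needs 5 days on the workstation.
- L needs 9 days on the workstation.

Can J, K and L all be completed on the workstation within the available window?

No

Running back to back, the jobs need 2 + 5 + 9 = 16 days on the workstation.
Since 16 > 12, they cannot all fit.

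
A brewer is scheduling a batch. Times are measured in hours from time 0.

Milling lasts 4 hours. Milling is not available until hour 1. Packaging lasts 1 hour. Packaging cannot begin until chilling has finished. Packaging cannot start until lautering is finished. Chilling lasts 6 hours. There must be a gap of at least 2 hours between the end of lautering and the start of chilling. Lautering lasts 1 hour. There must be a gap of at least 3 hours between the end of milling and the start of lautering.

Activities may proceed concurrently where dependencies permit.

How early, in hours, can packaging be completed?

18

After its own release at hour 1, milling can start at hour 1 and finishes at hour 5.
After milling (finishes hour 5, plus 3-hour gap → hour 8), lautering can start at hour 8 and finishes at hour 9.
Chilling cannot begin until lautering (finishes hour 9, plus 2-hour gap → hour 11). It runs from hour 11 to 11 + 6 = hour 17.
For packaging: chilling (finishes hour 17); lautering (finishes hour 9). Taking the maximum gives a start of hour 17, and it finishes at 17 + 1 = hour 18.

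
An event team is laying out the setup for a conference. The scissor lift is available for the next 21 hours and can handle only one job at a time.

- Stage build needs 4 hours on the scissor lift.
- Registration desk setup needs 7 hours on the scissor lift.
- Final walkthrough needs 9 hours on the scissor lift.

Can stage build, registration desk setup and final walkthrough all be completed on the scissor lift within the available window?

Running back to back, the jobs need 4 + 7 + 9 = 20 hours on the scissor lift.
Since 20 ≤ 21, they fit within the window.

Yes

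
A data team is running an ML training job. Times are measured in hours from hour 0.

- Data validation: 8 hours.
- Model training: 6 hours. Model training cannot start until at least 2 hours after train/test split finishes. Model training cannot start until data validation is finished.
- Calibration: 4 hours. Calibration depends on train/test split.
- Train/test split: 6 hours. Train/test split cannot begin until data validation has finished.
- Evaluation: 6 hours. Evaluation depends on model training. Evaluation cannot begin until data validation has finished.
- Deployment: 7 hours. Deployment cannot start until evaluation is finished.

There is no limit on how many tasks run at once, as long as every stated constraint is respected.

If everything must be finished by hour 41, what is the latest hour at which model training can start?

Deployment has no dependents, so it just needs to finish by hour 41. Starting by 41 − 7 = hour 34 achieves that.
Since deployment (must start by hour 34) depends on it, evaluation must finish by hour 34. Backing off its 6-hour duration gives a latest start of hour 28.
Model training feeds into evaluation (must start by hour 28); so model training must finish by hour 28 and therefore start by hour 22.

22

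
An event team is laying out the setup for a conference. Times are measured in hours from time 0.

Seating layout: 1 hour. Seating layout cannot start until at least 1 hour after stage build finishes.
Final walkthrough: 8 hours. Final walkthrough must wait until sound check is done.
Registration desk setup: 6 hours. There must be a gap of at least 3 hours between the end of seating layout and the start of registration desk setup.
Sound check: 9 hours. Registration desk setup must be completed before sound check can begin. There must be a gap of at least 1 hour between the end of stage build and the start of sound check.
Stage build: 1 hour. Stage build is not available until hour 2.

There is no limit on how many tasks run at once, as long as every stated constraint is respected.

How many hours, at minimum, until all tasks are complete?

31

Stage build cannot begin until its own release at hour 2. It runs from hour 2 to 2 + 1 = hour 3.
After stage build (finishes hour 3, plus 1-hour gap → hour 4), seating layout can start at hour 4 and finishes at hour 5.
Registration desk setup cannot begin until seating layout (finishes hour 5, plus 3-hour gap → hour 8). It runs from hour 8 to 8 + 6 = hour 14.
Sound check has to wait for registration desk setup (finishes hour 14); stage build (finishes hour 3, plus 1-hour gap → hour 4). The latest of these is hour 14, so sound check runs hour 14 to 14 + 9 = hour 23.
After sound check (finishes hour 23), final walkthrough can start at hour 23 and finishes at hour 31.
All tasks are finished once the last one completes. Finish times: Stage build at 3, Seating layout at 5, Registration desk setup at 14, Sound check at 23, Final walkthrough at 31. The latest is hour 31.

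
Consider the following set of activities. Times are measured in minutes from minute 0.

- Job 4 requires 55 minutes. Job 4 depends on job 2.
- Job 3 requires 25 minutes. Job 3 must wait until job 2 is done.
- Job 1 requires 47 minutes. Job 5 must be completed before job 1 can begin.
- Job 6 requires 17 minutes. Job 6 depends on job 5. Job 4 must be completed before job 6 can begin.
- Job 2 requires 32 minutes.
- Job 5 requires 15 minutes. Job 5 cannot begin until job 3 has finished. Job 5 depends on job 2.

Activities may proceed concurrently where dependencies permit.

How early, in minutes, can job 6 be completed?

104

Job 2 can start immediately at minute 0; it finishes at minute 32.
Job 4 cannot begin until job 2 (finishes minute 32). It runs from minute 32 to 32 + 55 = minute 87.
Job 3 cannot begin until job 2 (finishes minute 32). It runs from minute 32 to 32 + 25 = minute 57.
For job 5: job 3 (finishes minute 57); job 2 (finishes minute 32). Taking the maximum gives a start of minute 57, and it finishes at 57 + 15 = minute 72.
Job 6 has to wait for job 5 (finishes minute 72); job 4 (finishes minute 87). The latest of these is minute 87, so job 6 runs minute 87 to 87 + 17 = minute 104.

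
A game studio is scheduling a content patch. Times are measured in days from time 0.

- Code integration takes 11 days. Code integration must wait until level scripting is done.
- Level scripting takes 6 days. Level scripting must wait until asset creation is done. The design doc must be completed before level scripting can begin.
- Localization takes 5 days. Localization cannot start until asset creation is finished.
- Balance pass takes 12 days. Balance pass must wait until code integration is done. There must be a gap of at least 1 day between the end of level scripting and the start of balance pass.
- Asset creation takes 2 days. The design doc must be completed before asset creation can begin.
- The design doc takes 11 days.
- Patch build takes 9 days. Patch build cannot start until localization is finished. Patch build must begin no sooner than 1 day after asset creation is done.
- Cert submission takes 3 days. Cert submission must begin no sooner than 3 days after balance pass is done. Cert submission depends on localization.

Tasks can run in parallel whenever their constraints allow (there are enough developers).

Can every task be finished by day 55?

The design doc has no prerequisites, so it starts at day 0 and finishes at day 11.
Asset creation waits on the design doc (finishes day 11), so it starts at day 11 and finishes at 11 + 2 = day 13.
Localization cannot begin until asset creation (finishes day 13). It runs from day 13 to 13 + 5 = day 18.
Patch build needs all of localization (finishes day 18); asset creation (finishes day 13, plus 1-day gap → day 14). That puts its earliest start at day 18; it finishes at 18 + 9 = day 27.
Level scripting has to wait for asset creation (finishes day 13); the design doc (finishes day 11). The latest of these is day 13, so level scripting runs day 13 to 13 + 6 = day 19.
Code integration waits on level scripting (finishes day 19), so it starts at day 19 and finishes at 19 + 11 = day 30.
Balance pass has to wait for code integration (finishes day 30); level scripting (finishes day 19, plus 1-day gap → day 20). The latest of these is day 30, so balance pass runs day 30 to 30 + 12 = day 42.
Cert submission has to wait for balance pass (finishes day 42, plus 3-day gap → day 45); localization (finishes day 18). The latest of these is day 45, so cert submission runs day 45 to 45 + 3 = day 48.
Every task is finished by day 48, which is no later than the deadline of 55, so the schedule is feasible.

Yes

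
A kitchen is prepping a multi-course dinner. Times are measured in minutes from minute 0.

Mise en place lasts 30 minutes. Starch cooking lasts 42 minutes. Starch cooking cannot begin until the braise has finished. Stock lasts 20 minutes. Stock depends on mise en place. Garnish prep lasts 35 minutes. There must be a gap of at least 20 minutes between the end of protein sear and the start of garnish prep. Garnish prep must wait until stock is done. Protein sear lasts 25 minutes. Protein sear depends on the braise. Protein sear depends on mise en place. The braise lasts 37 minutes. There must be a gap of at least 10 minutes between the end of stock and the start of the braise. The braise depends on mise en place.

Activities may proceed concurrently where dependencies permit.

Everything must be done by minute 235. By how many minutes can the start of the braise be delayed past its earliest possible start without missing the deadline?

58

Mise en place can start immediately at minute 0; it finishes at minute 30.
Stock waits on mise en place (finishes minute 30), so it starts at minute 30 and finishes at 30 + 20 = minute 50.
For the braise: stock (finishes minute 50, plus 10-minute gap → minute 60); mise en place (finishes minute 30). Taking the maximum gives a start of minute 60, and it finishes at 60 + 37 = minute 97.

Working backward from the deadline:
Garnish prep has no dependents, so it just needs to finish by minute 235. Starting by 235 − 35 = minute 200 achieves that.
Protein sear has to be done before garnish prep (must start by minute 200, minus 20-minute gap → minute 180). That means finishing by minute 180, i.e. starting by 180 − 25 = minute 155.
Starch cooking must finish by minute 235; it takes 42 minutes, so it must start by 235 − 42 = minute 193.
For the braise: protein sear (must start by minute 155); starch cooking (must start by minute 193). The most restrictive is minute 155; with a 37-minute duration, the braise must start by minute 118.
So the braise can start as early as minute 60 and as late as minute 118, giving 118 − 60 = 58 minutes of slack.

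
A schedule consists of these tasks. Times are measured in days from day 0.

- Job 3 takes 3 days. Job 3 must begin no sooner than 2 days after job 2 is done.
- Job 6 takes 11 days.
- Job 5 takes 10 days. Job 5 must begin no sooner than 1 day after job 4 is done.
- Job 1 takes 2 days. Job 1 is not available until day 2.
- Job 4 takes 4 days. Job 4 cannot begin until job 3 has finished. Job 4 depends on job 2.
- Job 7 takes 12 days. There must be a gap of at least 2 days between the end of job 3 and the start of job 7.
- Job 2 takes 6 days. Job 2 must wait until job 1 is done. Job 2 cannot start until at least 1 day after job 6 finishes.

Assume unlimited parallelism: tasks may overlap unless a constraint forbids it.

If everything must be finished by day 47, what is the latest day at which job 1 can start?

Job 5 has no dependents, so it just needs to finish by day 47. Starting by 47 − 10 = day 37 achieves that.
Job 4 must finish before job 5 (must start by day 37, minus 1-day gap → day 36). With a 4-day duration, job 4 must start by 36 − 4 = day 32.
To finish by day 47, job 7 (duration 12) must start no later than day 35.
Job 3 feeds job 4 (must start by day 32); job 7 (must start by day 35, minus 2-day gap → day 33). Taking the minimum, job 3 must finish by day 32 and start by 32 − 3 = day 29.
Job 2 has several dependents: job 3 (must start by day 29, minus 2-day gap → day 27); job 4 (must start by day 32). The earliest of those limits is day 27, so job 2 must start by 27 − 6 = day 21.
Since job 2 (must start by day 21) depends on it, job 1 must finish by day 21. Backing off its 2-day duration gives a latest start of day 19.

19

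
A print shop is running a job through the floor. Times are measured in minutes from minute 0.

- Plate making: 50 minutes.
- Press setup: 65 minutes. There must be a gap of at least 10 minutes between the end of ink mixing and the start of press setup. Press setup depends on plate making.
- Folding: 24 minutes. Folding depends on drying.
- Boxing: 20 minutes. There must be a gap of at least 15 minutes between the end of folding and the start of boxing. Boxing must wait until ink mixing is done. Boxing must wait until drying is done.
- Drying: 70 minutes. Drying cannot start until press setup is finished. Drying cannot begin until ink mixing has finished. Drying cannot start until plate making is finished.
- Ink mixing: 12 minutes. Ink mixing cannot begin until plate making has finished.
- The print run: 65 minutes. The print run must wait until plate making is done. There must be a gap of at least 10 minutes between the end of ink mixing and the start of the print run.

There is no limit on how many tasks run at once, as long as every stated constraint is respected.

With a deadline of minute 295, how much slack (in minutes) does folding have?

29

Nothing blocks plate making, so it runs from minute 0 to minute 50.
Ink mixing cannot begin until plate making (finishes minute 50). It runs from minute 50 to 50 + 12 = minute 62.
Press setup cannot start until ink mixing (finishes minute 62, plus 10-minute gap → minute 72); plate making (finishes minute 50). The controlling bound is minute 72, so press setup finishes at 72 + 65 = minute 137.
Drying needs all of press setup (finishes minute 137); ink mixing (finishes minute 62); plate making (finishes minute 50). That puts its earliest start at minute 137; it finishes at 137 + 70 = minute 207.
After drying (finishes minute 207), folding can start at minute 207 and finishes at minute 231.

Working backward from the deadline:
Boxing must finish by minute 295; it takes 20 minutes, so it must start by 295 − 20 = minute 275.
Folding has to be done before boxing (must start by minute 275, minus 15-minute gap → minute 260). That means finishing by minute 260, i.e. starting by 260 − 24 = minute 236.
So folding can start as early as minute 207 and as late as minute 236, giving 236 − 207 = 29 minutes of slack.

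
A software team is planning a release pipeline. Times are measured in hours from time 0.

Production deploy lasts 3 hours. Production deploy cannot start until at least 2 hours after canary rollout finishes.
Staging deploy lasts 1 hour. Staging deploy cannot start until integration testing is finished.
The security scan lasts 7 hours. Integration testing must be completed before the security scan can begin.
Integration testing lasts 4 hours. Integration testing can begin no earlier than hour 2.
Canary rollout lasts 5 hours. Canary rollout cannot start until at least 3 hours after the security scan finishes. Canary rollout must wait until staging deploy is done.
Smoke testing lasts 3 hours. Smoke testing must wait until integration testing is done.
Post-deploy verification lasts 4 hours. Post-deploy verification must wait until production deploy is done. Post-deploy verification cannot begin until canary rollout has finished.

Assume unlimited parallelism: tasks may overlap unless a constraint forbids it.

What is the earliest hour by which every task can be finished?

30

Integration testing cannot begin until its own release at hour 2. It runs from hour 2 to 2 + 4 = hour 6.
Smoke testing waits on integration testing (finishes hour 6), so it starts at hour 6 and finishes at 6 + 3 = hour 9.
After integration testing (finishes hour 6), staging deploy can start at hour 6 and finishes at hour 7.
After integration testing (finishes hour 6), the security scan can start at hour 6 and finishes at hour 13.
Canary rollout cannot start until the security scan (finishes hour 13, plus 3-hour gap → hour 16); staging deploy (finishes hour 7). The controlling bound is hour 16, so canary rollout finishes at 16 + 5 = hour 21.
After canary rollout (finishes hour 21, plus 2-hour gap → hour 23), production deploy can start at hour 23 and finishes at hour 26.
Post-deploy verification needs all of production deploy (finishes hour 26); canary rollout (finishes hour 21). That puts its earliest start at hour 26; it finishes at 26 + 4 = hour 30.
All tasks are finished once the last one completes. Finish times: Integration testing at 6, The security scan at 13, Staging deploy at 7, Smoke testing at 9, Canary rollout at 21, Production deploy at 26, Post-deploy verification at 30. The latest is hour 30.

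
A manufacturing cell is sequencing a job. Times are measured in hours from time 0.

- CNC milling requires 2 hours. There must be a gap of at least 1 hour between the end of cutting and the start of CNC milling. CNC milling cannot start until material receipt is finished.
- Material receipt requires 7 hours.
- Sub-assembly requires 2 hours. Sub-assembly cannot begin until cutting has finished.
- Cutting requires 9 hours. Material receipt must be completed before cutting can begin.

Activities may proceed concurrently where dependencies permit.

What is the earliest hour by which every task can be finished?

19

Nothing blocks material receipt, so it runs from hour 0 to hour 7.
After material receipt (finishes hour 7), cutting can start at hour 7 and finishes at hour 16.
After cutting (finishes hour 16), sub-assembly can start at hour 16 and finishes at hour 18.
CNC milling needs all of cutting (finishes hour 16, plus 1-hour gap → hour 17); material receipt (finishes hour 7). That puts its earliest start at hour 17; it finishes at 17 + 2 = hour 19.
All tasks are finished once the last one completes. Finish times: Material receipt at 7, Cutting at 16, CNC milling at 19, Sub-assembly at 18. The latest is hour 19.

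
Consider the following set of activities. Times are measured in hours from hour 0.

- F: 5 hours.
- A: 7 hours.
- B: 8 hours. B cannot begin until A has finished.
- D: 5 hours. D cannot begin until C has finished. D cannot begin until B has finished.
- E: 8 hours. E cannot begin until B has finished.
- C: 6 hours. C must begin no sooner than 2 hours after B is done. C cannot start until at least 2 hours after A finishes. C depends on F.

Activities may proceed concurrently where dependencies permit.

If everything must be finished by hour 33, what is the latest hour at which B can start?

D has no dependents, so it just needs to finish by hour 33. Starting by 33 − 5 = hour 28 achieves that.
C feeds into D (must start by hour 28); so C must finish by hour 28 and therefore start by hour 22.
E must finish by hour 33; it takes 8 hours, so it must start by 33 − 8 = hour 25.
B feeds C (must start by hour 22, minus 2-hour gap → hour 20); D (must start by hour 28); E (must start by hour 25). Taking the minimum, B must finish by hour 20 and start by 20 − 8 = hour 12.

12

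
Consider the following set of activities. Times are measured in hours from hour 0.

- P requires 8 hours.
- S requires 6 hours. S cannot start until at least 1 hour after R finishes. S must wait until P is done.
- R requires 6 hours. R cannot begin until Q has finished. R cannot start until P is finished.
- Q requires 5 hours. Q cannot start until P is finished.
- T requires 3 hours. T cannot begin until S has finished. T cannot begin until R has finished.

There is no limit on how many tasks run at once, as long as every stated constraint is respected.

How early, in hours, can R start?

Nothing blocks P, so it runs from hour 0 to hour 8.
Q cannot begin until P (finishes hour 8). It runs from hour 8 to 8 + 5 = hour 13.
R waits on Q (finishes hour 13); P (finishes hour 8). The latest of these is hour 13, which is the earliest R can start.

13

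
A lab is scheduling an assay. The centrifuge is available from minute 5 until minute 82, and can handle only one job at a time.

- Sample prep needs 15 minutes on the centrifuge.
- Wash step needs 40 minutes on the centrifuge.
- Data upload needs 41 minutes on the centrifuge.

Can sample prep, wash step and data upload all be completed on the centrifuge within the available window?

The centrifuge window is 82 − 5 = 77 minutes.
Running back to back, the jobs need 15 + 40 + 41 = 96 minutes on the centrifuge.
Since 96 > 77, they cannot all fit.

No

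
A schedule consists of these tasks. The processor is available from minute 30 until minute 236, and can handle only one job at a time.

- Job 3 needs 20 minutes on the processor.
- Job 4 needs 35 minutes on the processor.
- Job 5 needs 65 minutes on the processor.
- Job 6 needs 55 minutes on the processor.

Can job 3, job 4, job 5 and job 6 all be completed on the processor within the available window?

The processor window is 236 − 30 = 206 minutes.
Running back to back, the jobs need 20 + 35 + 65 + 55 = 175 minutes on the processor.
Since 175 ≤ 206, they fit within the window.

Yes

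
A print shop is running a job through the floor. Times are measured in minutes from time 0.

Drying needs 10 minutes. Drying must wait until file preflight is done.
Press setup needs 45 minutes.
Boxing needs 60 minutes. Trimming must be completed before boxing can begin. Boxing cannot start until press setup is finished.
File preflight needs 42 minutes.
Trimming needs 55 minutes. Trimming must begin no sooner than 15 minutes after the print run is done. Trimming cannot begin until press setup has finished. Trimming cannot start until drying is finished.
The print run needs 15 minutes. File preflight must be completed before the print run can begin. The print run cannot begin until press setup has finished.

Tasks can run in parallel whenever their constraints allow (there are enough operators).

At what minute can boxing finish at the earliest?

190

Press setup has no prerequisites, so it starts at minute 0 and finishes at minute 45.
File preflight has no prerequisites, so it starts at minute 0 and finishes at minute 42.
Drying cannot begin until file preflight (finishes minute 42). It runs from minute 42 to 42 + 10 = minute 52.
For the print run: file preflight (finishes minute 42); press setup (finishes minute 45). Taking the maximum gives a start of minute 45, and it finishes at 45 + 15 = minute 60.
For trimming: the print run (finishes minute 60, plus 15-minute gap → minute 75); press setup (finishes minute 45); drying (finishes minute 52). Taking the maximum gives a start of minute 75, and it finishes at 75 + 55 = minute 130.
For boxing: trimming (finishes minute 130); press setup (finishes minute 45). Taking the maximum gives a start of minute 130, and it finishes at 130 + 60 = minute 190.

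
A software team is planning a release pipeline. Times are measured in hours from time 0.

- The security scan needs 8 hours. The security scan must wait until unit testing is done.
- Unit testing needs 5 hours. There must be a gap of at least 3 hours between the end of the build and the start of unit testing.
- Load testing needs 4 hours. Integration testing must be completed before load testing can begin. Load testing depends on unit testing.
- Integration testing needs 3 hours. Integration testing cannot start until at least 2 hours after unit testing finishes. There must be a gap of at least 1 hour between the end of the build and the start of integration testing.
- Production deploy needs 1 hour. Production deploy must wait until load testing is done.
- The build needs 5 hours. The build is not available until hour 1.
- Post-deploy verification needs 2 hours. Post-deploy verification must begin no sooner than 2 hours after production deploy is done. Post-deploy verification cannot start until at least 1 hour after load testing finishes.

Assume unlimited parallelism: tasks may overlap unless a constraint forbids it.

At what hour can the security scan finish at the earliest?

The build cannot begin until its own release at hour 1. It runs from hour 1 to 1 + 5 = hour 6.
Unit testing cannot begin until the build (finishes hour 6, plus 3-hour gap → hour 9). It runs from hour 9 to 9 + 5 = hour 14.
The security scan waits on unit testing (finishes hour 14), so it starts at hour 14 and finishes at 14 + 8 = hour 22.

22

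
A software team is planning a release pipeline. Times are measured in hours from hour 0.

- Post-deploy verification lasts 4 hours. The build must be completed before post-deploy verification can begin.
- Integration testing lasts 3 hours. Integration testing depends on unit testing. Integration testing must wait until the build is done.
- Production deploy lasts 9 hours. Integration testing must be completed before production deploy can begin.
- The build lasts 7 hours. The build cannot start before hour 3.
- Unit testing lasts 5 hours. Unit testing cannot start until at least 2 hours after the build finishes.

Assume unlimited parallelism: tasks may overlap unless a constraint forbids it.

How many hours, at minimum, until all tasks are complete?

The build waits on its own release at hour 3, so it starts at hour 3 and finishes at 3 + 7 = hour 10.
Post-deploy verification cannot begin until the build (finishes hour 10). It runs from hour 10 to 10 + 4 = hour 14.
Unit testing cannot begin until the build (finishes hour 10, plus 2-hour gap → hour 12). It runs from hour 12 to 12 + 5 = hour 17.
For integration testing: unit testing (finishes hour 17); the build (finishes hour 10). Taking the maximum gives a start of hour 17, and it finishes at 17 + 3 = hour 20.
After integration testing (finishes hour 20), production deploy can start at hour 20 and finishes at hour 29.
All tasks are finished once the last one completes. Finish times: The build at 10, Unit testing at 17, Integration testing at 20, Production deploy at 29, Post-deploy verification at 14. The latest is hour 29.

29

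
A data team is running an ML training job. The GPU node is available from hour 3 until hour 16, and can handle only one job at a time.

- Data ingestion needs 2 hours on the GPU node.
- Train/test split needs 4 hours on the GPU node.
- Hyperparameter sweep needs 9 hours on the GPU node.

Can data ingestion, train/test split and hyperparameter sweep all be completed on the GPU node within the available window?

No

The GPU node window is 16 − 3 = 13 hours.
Running back to back, the jobs need 2 + 4 + 9 = 15 hours on the GPU node.
Since 15 > 13, they cannot all fit.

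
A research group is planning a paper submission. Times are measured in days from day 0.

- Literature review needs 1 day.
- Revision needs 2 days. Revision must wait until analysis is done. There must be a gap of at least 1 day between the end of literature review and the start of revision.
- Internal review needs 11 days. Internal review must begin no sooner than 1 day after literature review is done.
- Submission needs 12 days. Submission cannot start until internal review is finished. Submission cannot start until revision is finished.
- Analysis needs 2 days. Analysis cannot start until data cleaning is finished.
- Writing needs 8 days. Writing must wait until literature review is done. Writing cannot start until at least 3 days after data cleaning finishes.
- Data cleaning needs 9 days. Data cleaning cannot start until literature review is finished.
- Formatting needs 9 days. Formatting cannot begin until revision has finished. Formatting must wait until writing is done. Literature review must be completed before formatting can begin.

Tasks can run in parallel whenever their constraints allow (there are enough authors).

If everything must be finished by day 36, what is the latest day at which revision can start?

22

Formatting must finish by day 36; it takes 9 days, so it must start by 36 − 9 = day 27.
Submission must finish by day 36; it takes 12 days, so it must start by 36 − 12 = day 24.
Revision must finish in time for formatting (must start by day 27); submission (must start by day 24). The tightest is day 24, so revision must start by 24 − 2 = day 22.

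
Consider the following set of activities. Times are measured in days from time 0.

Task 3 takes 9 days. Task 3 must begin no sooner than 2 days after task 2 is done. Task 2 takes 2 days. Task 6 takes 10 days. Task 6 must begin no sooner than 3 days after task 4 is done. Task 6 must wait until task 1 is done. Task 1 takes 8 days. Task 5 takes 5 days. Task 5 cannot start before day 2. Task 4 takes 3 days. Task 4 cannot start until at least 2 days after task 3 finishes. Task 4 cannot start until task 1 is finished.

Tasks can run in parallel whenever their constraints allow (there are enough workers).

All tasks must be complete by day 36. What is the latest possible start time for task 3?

To finish by day 36, task 6 (duration 10) must start no later than day 26.
Since task 6 (must start by day 26, minus 3-day gap → day 23) depends on it, task 4 must finish by day 23. Backing off its 3-day duration gives a latest start of day 20.
Since task 4 (must start by day 20, minus 2-day gap → day 18) depends on it, task 3 must finish by day 18. Backing off its 9-day duration gives a latest start of day 9.

9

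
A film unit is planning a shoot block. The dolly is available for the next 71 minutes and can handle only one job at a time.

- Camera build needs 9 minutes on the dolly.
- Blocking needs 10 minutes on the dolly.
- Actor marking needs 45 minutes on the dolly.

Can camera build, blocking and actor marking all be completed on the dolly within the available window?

Running back to back, the jobs need 9 + 10 + 45 = 64 minutes on the dolly.
Since 64 ≤ 71, they fit within the window.

Yes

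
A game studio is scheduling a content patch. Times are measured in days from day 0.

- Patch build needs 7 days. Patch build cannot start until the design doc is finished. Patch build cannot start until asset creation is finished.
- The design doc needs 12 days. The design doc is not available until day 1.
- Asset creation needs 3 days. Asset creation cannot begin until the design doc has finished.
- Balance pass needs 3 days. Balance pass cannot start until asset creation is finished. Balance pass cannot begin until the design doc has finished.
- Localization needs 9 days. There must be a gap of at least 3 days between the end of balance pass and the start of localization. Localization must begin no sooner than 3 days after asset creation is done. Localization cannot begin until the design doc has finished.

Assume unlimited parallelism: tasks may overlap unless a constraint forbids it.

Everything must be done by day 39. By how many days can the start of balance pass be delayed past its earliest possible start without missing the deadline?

8

The design doc cannot begin until its own release at day 1. It runs from day 1 to 1 + 12 = day 13.
Asset creation waits on the design doc (finishes day 13), so it starts at day 13 and finishes at 13 + 3 = day 16.
Balance pass needs all of asset creation (finishes day 16); the design doc (finishes day 13). That puts its earliest start at day 16; it finishes at 16 + 3 = day 19.

Working backward from the deadline:
Nothing follows localization; the deadline of day 39 is its only limit. It must start by 39 − 9 = day 30.
Since localization (must start by day 30, minus 3-day gap → day 27) depends on it, balance pass must finish by day 27. Backing off its 3-day duration gives a latest start of day 24.
So balance pass can start as early as day 16 and as late as day 24, giving 24 − 16 = 8 days of slack.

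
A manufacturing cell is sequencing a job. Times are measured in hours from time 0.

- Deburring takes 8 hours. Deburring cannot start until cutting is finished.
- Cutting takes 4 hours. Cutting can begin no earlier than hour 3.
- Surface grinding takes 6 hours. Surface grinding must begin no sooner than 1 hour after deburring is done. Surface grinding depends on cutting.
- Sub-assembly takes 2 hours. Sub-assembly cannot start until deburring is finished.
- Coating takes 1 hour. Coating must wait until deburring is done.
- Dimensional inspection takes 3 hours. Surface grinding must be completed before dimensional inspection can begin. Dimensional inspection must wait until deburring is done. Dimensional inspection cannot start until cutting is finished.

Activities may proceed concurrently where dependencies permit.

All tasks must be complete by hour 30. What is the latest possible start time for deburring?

To finish by hour 30, dimensional inspection (duration 3) must start no later than hour 27.
Surface grinding has to be done before dimensional inspection (must start by hour 27). That means finishing by hour 27, i.e. starting by 27 − 6 = hour 21.
Coating must finish by hour 30; it takes 1 hour, so it must start by 30 − 1 = hour 29.
Sub-assembly must finish by hour 30; it takes 2 hours, so it must start by 30 − 2 = hour 28.
Deburring must finish in time for surface grinding (must start by hour 21, minus 1-hour gap → hour 20); dimensional inspection (must start by hour 27); coating (must start by hour 29); sub-assembly (must start by hour 28). The tightest is hour 20, so deburring must start by 20 − 8 = hour 12.

12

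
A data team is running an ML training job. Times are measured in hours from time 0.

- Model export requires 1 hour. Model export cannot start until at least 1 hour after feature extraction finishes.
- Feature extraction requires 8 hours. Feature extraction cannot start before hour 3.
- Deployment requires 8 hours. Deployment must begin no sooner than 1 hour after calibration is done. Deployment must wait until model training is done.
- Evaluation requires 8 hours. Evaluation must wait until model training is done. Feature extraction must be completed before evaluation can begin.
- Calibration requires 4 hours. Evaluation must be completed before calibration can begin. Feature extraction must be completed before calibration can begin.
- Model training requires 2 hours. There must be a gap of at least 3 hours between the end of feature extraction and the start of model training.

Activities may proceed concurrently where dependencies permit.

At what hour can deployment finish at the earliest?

37

After its own release at hour 3, feature extraction can start at hour 3 and finishes at hour 11.
After feature extraction (finishes hour 11, plus 3-hour gap → hour 14), model training can start at hour 14 and finishes at hour 16.
Evaluation has to wait for model training (finishes hour 16); feature extraction (finishes hour 11). The latest of these is hour 16, so evaluation runs hour 16 to 16 + 8 = hour 24.
For calibration: evaluation (finishes hour 24); feature extraction (finishes hour 11). Taking the maximum gives a start of hour 24, and it finishes at 24 + 4 = hour 28.
For deployment: calibration (finishes hour 28, plus 1-hour gap → hour 29); model training (finishes hour 16). Taking the maximum gives a start of hour 29, and it finishes at 29 + 8 = hour 37.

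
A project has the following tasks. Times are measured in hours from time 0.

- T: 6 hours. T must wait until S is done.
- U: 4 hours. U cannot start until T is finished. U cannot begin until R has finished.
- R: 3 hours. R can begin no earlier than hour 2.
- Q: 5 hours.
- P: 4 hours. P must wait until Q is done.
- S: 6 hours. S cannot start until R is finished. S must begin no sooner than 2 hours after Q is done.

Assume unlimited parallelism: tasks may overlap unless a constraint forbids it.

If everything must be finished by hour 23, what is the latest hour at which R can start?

4

U must finish by hour 23; it takes 4 hours, so it must start by 23 − 4 = hour 19.
T must finish before U (must start by hour 19). With a 6-hour duration, T must start by 19 − 6 = hour 13.
S has to be done before T (must start by hour 13). That means finishing by hour 13, i.e. starting by 13 − 6 = hour 7.
R must finish in time for S (must start by hour 7); U (must start by hour 19). The tightest is hour 7, so R must start by 7 − 3 = hour 4.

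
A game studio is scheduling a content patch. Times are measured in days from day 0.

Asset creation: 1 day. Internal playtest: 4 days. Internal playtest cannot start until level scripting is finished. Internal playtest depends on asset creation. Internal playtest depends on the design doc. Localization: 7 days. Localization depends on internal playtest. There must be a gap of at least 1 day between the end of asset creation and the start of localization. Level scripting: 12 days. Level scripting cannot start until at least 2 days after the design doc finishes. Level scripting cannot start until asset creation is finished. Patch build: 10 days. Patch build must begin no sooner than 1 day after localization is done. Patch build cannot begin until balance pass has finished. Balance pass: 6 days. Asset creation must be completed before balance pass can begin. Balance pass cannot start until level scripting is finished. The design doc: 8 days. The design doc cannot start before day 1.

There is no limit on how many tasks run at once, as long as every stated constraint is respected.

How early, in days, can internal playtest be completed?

27

Asset creation can start immediately at day 0; it finishes at day 1.
The design doc cannot begin until its own release at day 1. It runs from day 1 to 1 + 8 = day 9.
Level scripting cannot start until the design doc (finishes day 9, plus 2-day gap → day 11); asset creation (finishes day 1). The controlling bound is day 11, so level scripting finishes at 11 + 12 = day 23.
Internal playtest cannot start until level scripting (finishes day 23); asset creation (finishes day 1); the design doc (finishes day 9). The controlling bound is day 23, so internal playtest finishes at 23 + 4 = day 27.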